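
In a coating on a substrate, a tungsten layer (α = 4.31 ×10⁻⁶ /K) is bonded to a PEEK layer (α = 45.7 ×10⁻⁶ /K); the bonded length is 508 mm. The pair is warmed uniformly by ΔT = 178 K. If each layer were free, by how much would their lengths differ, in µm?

3740 µm

Δα = |4.31 − 45.7|×10⁻⁶/K = 41.4×10⁻⁶/K.
ΔL_mismatch = Δα·L·ΔT = 41.4×10⁻⁶ × 508.0 mm × 178.0 K = 3740 µm.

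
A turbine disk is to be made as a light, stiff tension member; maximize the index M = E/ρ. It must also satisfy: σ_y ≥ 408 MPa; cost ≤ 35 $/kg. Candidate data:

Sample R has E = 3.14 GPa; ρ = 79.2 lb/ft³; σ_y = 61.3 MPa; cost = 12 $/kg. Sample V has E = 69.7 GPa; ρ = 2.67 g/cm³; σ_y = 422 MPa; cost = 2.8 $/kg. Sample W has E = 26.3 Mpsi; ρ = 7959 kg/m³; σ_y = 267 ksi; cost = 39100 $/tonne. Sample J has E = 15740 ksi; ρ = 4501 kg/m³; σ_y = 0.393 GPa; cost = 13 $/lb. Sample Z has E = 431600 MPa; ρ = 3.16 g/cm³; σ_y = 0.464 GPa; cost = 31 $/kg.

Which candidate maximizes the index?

Screen on constraints: σ_y ≥ 408 MPa; cost ≤ 35 $/kg. Survivors: sample V, sample Z.
In SI units:
  sample V: E = 69.70 GPa, ρ = 2670 kg/m³
  sample Z: E = 431.6 GPa, ρ = 3160 kg/m³
  sample Z: M = 137 MN·m/kg
  sample V: M = 26.1 MN·m/kg
Highest index: sample Z.

sample Z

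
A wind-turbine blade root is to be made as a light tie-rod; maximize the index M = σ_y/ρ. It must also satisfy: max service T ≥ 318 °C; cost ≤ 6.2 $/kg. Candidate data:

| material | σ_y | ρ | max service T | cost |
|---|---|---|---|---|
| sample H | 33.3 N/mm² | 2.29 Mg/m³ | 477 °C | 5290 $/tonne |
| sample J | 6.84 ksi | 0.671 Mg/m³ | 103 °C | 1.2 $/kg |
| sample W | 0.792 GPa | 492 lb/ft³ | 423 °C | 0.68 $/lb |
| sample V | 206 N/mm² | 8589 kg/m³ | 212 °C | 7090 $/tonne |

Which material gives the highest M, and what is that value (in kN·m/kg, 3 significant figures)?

Screen on constraints: max service T ≥ 318 °C; cost ≤ 6.2 $/kg. Survivors: sample H, sample W.
Putting every candidate on a common basis:
  sample H: σ_y = 33.30 MPa, ρ = 2290 kg/m³
  sample W: σ_y = 792.0 MPa, ρ = 7881 kg/m³
  sample W: M = 100 kN·m/kg
  sample H: M = 14.5 kN·m/kg
Highest index: sample W.

sample W, M = 100 kN·m/kg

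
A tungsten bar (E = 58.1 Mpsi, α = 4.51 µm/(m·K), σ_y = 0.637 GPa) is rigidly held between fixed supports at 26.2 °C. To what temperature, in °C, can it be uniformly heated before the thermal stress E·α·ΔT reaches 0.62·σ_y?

E = 58.1 Mpsi = 400.6 GPa.
σ_y = 0.637 GPa = 637.0 MPa.
E·α·ΔT = 394.9 MPa ⇒ ΔT = 394.9 / (400.6×10³ × 4.51×10⁻⁶) = 218.6 K.
T = 26.2 + 218.6 = 244.8 °C.

245 °C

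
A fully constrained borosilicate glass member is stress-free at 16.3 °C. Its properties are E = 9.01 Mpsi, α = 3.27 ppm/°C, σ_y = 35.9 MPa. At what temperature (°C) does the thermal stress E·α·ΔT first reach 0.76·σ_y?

E = 9.01 Mpsi = 62.12 GPa.
E·α·ΔT = 27.28 MPa ⇒ ΔT = 27.28 / (62.12×10³ × 3.27×10⁻⁶) = 134.3 K.
T = 16.3 + 134.3 = 150.6 °C.

151 °C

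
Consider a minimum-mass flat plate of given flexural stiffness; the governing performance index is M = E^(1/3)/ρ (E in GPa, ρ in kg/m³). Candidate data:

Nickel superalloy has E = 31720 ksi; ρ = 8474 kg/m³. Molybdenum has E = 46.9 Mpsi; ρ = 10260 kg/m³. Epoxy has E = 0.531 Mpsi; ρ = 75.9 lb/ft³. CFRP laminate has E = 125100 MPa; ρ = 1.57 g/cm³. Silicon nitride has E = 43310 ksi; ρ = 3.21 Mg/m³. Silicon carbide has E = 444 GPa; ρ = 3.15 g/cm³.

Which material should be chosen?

After converting to SI:
  nickel superalloy: E = 218.7 GPa, ρ = 8474 kg/m³
  molybdenum: E = 323.4 GPa, ρ = 10260 kg/m³
  epoxy: E = 3.661 GPa, ρ = 1216 kg/m³
  CFRP laminate: E = 125.1 GPa, ρ = 1570 kg/m³
  silicon nitride: E = 298.6 GPa, ρ = 3210 kg/m³
  silicon carbide: E = 444.0 GPa, ρ = 3150 kg/m³
  CFRP laminate: M = 3.19×10⁻³
  silicon carbide: M = 2.42×10⁻³
  silicon nitride: M = 2.08×10⁻³
  epoxy: M = 1.27×10⁻³
  nickel superalloy: M = 0.711×10⁻³
  molybdenum: M = 0.669×10⁻³
CFRP laminate ranks first.

CFRP laminate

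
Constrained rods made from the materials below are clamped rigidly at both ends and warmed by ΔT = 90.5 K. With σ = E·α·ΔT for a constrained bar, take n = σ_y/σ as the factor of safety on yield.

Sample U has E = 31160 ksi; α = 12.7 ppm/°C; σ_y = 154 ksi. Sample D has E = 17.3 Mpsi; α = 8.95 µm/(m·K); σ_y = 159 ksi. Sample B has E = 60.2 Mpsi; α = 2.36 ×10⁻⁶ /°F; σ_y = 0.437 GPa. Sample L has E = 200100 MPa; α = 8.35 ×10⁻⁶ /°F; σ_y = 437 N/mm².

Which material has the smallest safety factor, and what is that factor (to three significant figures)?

With everything in SI (GPa, ×10⁻⁶/K, MPa):
  sample U: E = 214.8, α = 12.7, σ_y = 1062 → σ = 247 MPa, n = 4.30
  sample D: E = 119.3, α = 8.95, σ_y = 1096 → σ = 96.6 MPa, n = 11.3
  sample B: E = 415.1, α = 4.25, σ_y = 437.0 → σ = 160 MPa, n = 2.74
  sample L: E = 200.1, α = 15.0, σ_y = 437.0 → σ = 272 MPa, n = 1.61
Sample L has the lowest safety factor, n = 1.61.

sample L, n = 1.61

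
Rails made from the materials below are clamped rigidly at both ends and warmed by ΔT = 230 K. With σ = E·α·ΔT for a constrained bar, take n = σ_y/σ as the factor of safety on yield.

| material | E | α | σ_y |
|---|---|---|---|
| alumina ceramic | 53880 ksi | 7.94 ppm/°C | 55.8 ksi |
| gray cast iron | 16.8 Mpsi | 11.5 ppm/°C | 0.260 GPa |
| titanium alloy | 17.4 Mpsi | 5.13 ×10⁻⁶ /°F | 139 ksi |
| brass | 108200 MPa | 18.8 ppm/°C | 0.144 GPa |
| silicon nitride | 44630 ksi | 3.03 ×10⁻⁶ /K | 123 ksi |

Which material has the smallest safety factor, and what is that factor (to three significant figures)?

brass, n = 0.308

Converting E to GPa, α to ×10⁻⁶/K, σ_y to MPa, then σ and n for each:
  alumina ceramic: E = 371.5, α = 7.94, σ_y = 384.7 → σ = 678 MPa, n = 0.567
  gray cast iron: E = 115.8, α = 11.5, σ_y = 260.0 → σ = 306 MPa, n = 0.849
  titanium alloy: E = 120.0, α = 9.23, σ_y = 958.4 → σ = 255 MPa, n = 3.76
  brass: E = 108.2, α = 18.8, σ_y = 144.0 → σ = 468 MPa, n = 0.308
  silicon nitride: E = 307.7, α = 3.03, σ_y = 848.1 → σ = 214 MPa, n = 3.95
The minimum is brass at n = 0.308.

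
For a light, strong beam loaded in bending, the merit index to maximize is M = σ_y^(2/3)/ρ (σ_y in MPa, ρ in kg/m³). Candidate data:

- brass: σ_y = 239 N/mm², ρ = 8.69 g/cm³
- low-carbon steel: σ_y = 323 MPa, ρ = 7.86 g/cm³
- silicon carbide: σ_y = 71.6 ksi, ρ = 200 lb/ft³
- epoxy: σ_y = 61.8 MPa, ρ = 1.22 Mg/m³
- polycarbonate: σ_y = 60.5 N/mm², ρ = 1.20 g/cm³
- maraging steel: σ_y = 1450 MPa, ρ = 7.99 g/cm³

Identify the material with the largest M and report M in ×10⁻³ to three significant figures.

silicon carbide, M = 19.5×10⁻³

Putting every candidate on a common basis:
  brass: σ_y = 239.0 MPa, ρ = 8690 kg/m³
  low-carbon steel: σ_y = 323.0 MPa, ρ = 7860 kg/m³
  silicon carbide: σ_y = 493.7 MPa, ρ = 3204 kg/m³
  epoxy: σ_y = 61.80 MPa, ρ = 1220 kg/m³
  polycarbonate: σ_y = 60.50 MPa, ρ = 1200 kg/m³
  maraging steel: σ_y = 1450 MPa, ρ = 7990 kg/m³
  silicon carbide: M = 19.5×10⁻³
  maraging steel: M = 16.0×10⁻³
  polycarbonate: M = 12.8×10⁻³
  epoxy: M = 12.8×10⁻³
  low-carbon steel: M = 5.99×10⁻³
  brass: M = 4.43×10⁻³
Silicon carbide ranks first.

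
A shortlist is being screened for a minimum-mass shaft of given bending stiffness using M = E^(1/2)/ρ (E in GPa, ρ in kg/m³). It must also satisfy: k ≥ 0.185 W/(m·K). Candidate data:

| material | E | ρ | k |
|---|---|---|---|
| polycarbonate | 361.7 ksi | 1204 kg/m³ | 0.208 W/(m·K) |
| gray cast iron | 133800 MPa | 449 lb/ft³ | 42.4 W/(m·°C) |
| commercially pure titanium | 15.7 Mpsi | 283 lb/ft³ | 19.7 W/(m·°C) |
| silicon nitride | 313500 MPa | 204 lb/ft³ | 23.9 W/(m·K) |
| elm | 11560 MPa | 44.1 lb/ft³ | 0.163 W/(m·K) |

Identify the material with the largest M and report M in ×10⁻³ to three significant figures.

Screen on constraints: k ≥ 0.185 W/(m·K). Survivors: polycarbonate, gray cast iron, commercially pure titanium, silicon nitride.
After converting to SI:
  polycarbonate: E = 2.494 GPa, ρ = 1204 kg/m³
  gray cast iron: E = 133.8 GPa, ρ = 7192 kg/m³
  commercially pure titanium: E = 108.2 GPa, ρ = 4533 kg/m³
  silicon nitride: E = 313.5 GPa, ρ = 3268 kg/m³
  silicon nitride: M = 5.42×10⁻³
  commercially pure titanium: M = 2.30×10⁻³
  gray cast iron: M = 1.61×10⁻³
  polycarbonate: M = 1.31×10⁻³
Highest index: silicon nitride.

silicon nitride, M = 5.42×10⁻³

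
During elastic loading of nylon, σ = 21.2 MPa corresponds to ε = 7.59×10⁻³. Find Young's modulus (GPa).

2.79 GPa

E = σ/ε = 21.2 MPa / 7.59×10⁻³ = 2793 MPa = 2.79 GPa.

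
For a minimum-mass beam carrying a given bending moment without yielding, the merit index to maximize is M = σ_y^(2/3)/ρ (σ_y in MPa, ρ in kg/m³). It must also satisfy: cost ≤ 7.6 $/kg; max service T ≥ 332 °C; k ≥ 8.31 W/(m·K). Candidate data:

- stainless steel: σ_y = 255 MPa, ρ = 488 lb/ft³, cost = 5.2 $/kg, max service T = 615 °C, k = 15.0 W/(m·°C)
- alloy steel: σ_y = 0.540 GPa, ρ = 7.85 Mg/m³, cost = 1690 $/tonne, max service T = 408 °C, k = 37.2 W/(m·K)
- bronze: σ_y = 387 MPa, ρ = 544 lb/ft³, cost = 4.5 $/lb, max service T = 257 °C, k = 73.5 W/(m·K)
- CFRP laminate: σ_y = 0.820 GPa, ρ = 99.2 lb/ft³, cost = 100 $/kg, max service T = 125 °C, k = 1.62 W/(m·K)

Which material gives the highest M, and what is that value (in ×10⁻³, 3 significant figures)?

alloy steel, M = 8.45×10⁻³

Screen on constraints: cost ≤ 7.6 $/kg; max service T ≥ 332 °C; k ≥ 8.31 W/(m·K). Survivors: stainless steel, alloy steel.
Normalizing units and computing the index:
  stainless steel: σ_y = 255.0 MPa, ρ = 7817 kg/m³
  alloy steel: σ_y = 540.0 MPa, ρ = 7850 kg/m³
  alloy steel: M = 8.45×10⁻³
  stainless steel: M = 5.14×10⁻³
Alloy steel ranks first.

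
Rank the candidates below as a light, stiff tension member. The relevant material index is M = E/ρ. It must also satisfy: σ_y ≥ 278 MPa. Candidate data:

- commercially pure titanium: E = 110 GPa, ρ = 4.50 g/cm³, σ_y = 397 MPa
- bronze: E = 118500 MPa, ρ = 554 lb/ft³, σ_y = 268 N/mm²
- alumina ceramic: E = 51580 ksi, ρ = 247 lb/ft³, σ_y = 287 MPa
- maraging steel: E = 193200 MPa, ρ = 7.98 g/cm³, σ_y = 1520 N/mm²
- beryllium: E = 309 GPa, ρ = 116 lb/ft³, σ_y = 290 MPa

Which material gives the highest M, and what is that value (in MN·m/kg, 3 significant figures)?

Screen on constraints: σ_y ≥ 278 MPa. Survivors: commercially pure titanium, alumina ceramic, maraging steel, beryllium.
Convert each candidate to consistent units, then evaluate M:
  commercially pure titanium: E = 110.0 GPa, ρ = 4500 kg/m³
  alumina ceramic: E = 355.6 GPa, ρ = 3957 kg/m³
  maraging steel: E = 193.2 GPa, ρ = 7980 kg/m³
  beryllium: E = 309.0 GPa, ρ = 1858 kg/m³
  beryllium: M = 166 MN·m/kg
  alumina ceramic: M = 89.9 MN·m/kg
  commercially pure titanium: M = 24.4 MN·m/kg
  maraging steel: M = 24.2 MN·m/kg
The maximum is for beryllium.

beryllium, M = 166 MN·m/kg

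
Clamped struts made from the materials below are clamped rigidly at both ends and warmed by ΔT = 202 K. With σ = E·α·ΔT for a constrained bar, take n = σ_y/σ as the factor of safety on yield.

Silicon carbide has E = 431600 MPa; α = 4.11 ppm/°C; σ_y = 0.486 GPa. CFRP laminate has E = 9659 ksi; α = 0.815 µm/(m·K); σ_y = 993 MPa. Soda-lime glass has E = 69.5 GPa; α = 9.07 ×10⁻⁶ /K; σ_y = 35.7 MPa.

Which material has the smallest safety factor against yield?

soda-lime glass

With everything in SI (GPa, ×10⁻⁶/K, MPa):
  silicon carbide: E = 431.6, α = 4.11, σ_y = 486.0 → σ = 358 MPa, n = 1.36
  CFRP laminate: E = 66.60, α = 0.815, σ_y = 993.0 → σ = 11.0 MPa, n = 90.6
  soda-lime glass: E = 69.50, α = 9.07, σ_y = 35.70 → σ = 127 MPa, n = 0.280
The minimum is soda-lime glass at n = 0.280.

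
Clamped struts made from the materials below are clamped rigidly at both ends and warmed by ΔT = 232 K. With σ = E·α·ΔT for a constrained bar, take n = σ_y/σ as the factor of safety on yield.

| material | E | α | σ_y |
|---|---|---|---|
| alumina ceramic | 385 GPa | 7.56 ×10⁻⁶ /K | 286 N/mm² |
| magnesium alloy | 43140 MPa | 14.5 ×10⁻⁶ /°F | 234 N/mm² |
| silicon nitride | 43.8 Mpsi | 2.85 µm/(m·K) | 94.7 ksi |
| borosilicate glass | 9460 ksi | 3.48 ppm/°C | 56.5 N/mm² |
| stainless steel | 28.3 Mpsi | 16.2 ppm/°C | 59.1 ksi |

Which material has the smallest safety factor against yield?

Converting E to GPa, α to ×10⁻⁶/K, σ_y to MPa, then σ and n for each:
  alumina ceramic: E = 385.0, α = 7.56, σ_y = 286.0 → σ = 675 MPa, n = 0.424
  magnesium alloy: E = 43.14, α = 26.1, σ_y = 234.0 → σ = 261 MPa, n = 0.896
  silicon nitride: E = 302.0, α = 2.85, σ_y = 652.9 → σ = 200 MPa, n = 3.27
  borosilicate glass: E = 65.22, α = 3.48, σ_y = 56.50 → σ = 52.7 MPa, n = 1.07
  stainless steel: E = 195.1, α = 16.2, σ_y = 407.5 → σ = 733 MPa, n = 0.556
Smallest n: alumina ceramic with n = 0.424.

alumina ceramic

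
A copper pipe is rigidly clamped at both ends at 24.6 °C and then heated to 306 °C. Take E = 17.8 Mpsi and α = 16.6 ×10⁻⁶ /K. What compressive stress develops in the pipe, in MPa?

E = 17.8 Mpsi = 122.7 GPa.
ΔT = 281.4 K. Constrained thermal stress σ = E·α·ΔT = 122.7×10³ MPa × 16.6×10⁻⁶ × 281.4 = 573 MPa (compressive).

573 MPa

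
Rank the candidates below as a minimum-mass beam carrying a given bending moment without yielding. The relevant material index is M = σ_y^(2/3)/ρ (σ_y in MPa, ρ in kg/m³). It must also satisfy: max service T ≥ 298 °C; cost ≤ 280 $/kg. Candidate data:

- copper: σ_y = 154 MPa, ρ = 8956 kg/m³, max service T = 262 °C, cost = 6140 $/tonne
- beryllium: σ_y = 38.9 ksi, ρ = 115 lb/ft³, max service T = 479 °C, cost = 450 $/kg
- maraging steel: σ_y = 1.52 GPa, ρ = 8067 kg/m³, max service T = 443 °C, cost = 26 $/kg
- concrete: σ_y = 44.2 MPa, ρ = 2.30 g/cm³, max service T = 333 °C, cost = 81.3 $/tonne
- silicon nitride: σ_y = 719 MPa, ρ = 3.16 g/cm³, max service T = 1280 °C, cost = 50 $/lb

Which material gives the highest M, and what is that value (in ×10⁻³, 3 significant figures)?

silicon nitride, M = 25.4×10⁻³

Screen on constraints: max service T ≥ 298 °C; cost ≤ 280 $/kg. Survivors: maraging steel, concrete, silicon nitride.
Convert each candidate to consistent units, then evaluate M:
  maraging steel: σ_y = 1520 MPa, ρ = 8067 kg/m³
  concrete: σ_y = 44.20 MPa, ρ = 2300 kg/m³
  silicon nitride: σ_y = 719.0 MPa, ρ = 3160 kg/m³
  silicon nitride: M = 25.4×10⁻³
  maraging steel: M = 16.4×10⁻³
  concrete: M = 5.44×10⁻³
Silicon nitride has the largest M.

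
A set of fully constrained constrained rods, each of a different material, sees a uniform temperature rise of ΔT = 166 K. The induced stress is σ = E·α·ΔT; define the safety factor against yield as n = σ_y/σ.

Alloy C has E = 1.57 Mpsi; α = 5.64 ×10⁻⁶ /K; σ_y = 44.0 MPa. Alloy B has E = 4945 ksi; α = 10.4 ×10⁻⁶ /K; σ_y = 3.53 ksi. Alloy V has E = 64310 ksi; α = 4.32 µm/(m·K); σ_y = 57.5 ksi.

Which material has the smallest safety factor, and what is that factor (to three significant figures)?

alloy B, n = 0.413

Per material, after unit conversion:
  alloy C: E = 10.82, α = 5.64, σ_y = 44.00 → σ = 10.1 MPa, n = 4.34
  alloy B: E = 34.09, α = 10.4, σ_y = 24.34 → σ = 58.9 MPa, n = 0.413
  alloy V: E = 443.4, α = 4.32, σ_y = 396.4 → σ = 318 MPa, n = 1.25
Alloy B has the lowest safety factor, n = 0.413.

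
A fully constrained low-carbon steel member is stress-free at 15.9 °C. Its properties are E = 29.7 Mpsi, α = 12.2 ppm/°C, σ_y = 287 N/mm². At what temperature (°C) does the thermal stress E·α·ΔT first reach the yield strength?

131 °C

E = 29.7 Mpsi = 204.8 GPa.
σ_y = 287 N/mm² = 287.0 MPa.
E·α·ΔT = 287.0 MPa ⇒ ΔT = 287.0 / (204.8×10³ × 12.2×10⁻⁶) = 114.9 K.
T = 15.9 + 114.9 = 130.8 °C.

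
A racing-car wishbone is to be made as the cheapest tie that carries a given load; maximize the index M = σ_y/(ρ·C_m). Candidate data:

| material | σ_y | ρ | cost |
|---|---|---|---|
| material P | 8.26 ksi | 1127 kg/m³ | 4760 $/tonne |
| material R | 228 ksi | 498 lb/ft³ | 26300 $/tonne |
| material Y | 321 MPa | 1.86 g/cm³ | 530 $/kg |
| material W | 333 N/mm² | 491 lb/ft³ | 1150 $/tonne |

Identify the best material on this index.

material W

Normalizing units and computing the index:
  material P: σ_y = 56.95 MPa, ρ = 1127 kg/m³, cost = 4.760 $/kg
  material R: σ_y = 1572 MPa, ρ = 7977 kg/m³, cost = 26.30 $/kg
  material Y: σ_y = 321.0 MPa, ρ = 1860 kg/m³, cost = 530.0 $/kg
  material W: σ_y = 333.0 MPa, ρ = 7865 kg/m³, cost = 1.150 $/kg
  material W: M = 36.8 kN·m per $
  material P: M = 10.6 kN·m per $
  material R: M = 7.49 kN·m per $
  material Y: M = 0.326 kN·m per $
Material W ranks first.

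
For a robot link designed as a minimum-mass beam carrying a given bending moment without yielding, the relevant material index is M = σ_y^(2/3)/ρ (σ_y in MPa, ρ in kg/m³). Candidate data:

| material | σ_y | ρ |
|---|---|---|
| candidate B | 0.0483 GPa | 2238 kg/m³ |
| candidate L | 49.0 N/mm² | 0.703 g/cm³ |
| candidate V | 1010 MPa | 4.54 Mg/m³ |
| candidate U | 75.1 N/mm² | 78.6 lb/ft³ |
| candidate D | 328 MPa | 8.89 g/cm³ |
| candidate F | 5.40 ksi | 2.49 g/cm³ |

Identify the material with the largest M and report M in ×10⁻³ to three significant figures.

candidate V, M = 22.2×10⁻³

After converting to SI:
  candidate B: σ_y = 48.30 MPa, ρ = 2238 kg/m³
  candidate L: σ_y = 49.00 MPa, ρ = 703.0 kg/m³
  candidate V: σ_y = 1010 MPa, ρ = 4540 kg/m³
  candidate U: σ_y = 75.10 MPa, ρ = 1259 kg/m³
  candidate D: σ_y = 328.0 MPa, ρ = 8890 kg/m³
  candidate F: σ_y = 37.23 MPa, ρ = 2490 kg/m³
  candidate V: M = 22.2×10⁻³
  candidate L: M = 19.0×10⁻³
  candidate U: M = 14.1×10⁻³
  candidate B: M = 5.93×10⁻³
  candidate D: M = 5.35×10⁻³
  candidate F: M = 4.48×10⁻³
Candidate V has the largest M.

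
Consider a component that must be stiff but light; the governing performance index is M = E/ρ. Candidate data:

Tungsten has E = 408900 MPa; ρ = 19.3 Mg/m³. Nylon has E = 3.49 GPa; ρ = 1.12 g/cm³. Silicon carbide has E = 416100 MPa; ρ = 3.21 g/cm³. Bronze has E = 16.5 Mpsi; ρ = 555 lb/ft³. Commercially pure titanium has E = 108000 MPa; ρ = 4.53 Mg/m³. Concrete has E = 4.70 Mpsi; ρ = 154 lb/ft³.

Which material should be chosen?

Convert each candidate to consistent units, then evaluate M:
  tungsten: E = 408.9 GPa, ρ = 19300 kg/m³
  nylon: E = 3.490 GPa, ρ = 1120 kg/m³
  silicon carbide: E = 416.1 GPa, ρ = 3210 kg/m³
  bronze: E = 113.8 GPa, ρ = 8890 kg/m³
  commercially pure titanium: E = 108.0 GPa, ρ = 4530 kg/m³
  concrete: E = 32.41 GPa, ρ = 2467 kg/m³
  silicon carbide: M = 130 MN·m/kg
  commercially pure titanium: M = 23.8 MN·m/kg
  tungsten: M = 21.2 MN·m/kg
  concrete: M = 13.1 MN·m/kg
  bronze: M = 12.8 MN·m/kg
  nylon: M = 3.12 MN·m/kg
Highest index: silicon carbide.

silicon carbide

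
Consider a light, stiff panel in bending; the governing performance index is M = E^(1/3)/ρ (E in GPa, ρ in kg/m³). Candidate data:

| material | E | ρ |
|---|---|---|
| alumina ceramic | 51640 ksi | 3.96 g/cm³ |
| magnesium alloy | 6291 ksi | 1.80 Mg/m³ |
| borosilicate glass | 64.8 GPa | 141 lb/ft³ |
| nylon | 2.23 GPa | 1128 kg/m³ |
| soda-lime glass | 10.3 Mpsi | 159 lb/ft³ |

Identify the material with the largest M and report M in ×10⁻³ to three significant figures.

magnesium alloy, M = 1.95×10⁻³

In SI units:
  alumina ceramic: E = 356.0 GPa, ρ = 3960 kg/m³
  magnesium alloy: E = 43.37 GPa, ρ = 1800 kg/m³
  borosilicate glass: E = 64.80 GPa, ρ = 2259 kg/m³
  nylon: E = 2.230 GPa, ρ = 1128 kg/m³
  soda-lime glass: E = 71.02 GPa, ρ = 2547 kg/m³
  magnesium alloy: M = 1.95×10⁻³
  alumina ceramic: M = 1.79×10⁻³
  borosilicate glass: M = 1.78×10⁻³
  soda-lime glass: M = 1.63×10⁻³
  nylon: M = 1.16×10⁻³
The maximum is for magnesium alloy.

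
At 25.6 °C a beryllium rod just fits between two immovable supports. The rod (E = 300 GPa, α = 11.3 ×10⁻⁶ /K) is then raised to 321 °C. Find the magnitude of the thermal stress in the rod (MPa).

1000 MPa

ΔT = 295.4 K. Constrained thermal stress σ = E·α·ΔT = 300.0×10³ MPa × 11.3×10⁻⁶ × 295.4 = 1000 MPa (compressive).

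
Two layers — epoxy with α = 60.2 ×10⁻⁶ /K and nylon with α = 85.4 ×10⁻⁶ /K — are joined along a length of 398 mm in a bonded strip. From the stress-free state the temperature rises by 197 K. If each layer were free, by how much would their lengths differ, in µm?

Δα = |60.2 − 85.4|×10⁻⁶/K = 25.2×10⁻⁶/K.
ΔL_mismatch = Δα·L·ΔT = 25.2×10⁻⁶ × 398.0 mm × 197.0 K = 1980 µm.

1980 µm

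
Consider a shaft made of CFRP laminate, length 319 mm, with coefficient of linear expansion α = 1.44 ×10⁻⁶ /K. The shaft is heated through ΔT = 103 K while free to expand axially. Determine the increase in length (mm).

0.0473 mm

ΔL = α·L₀·ΔT = 1.44×10⁻⁶ × 319 mm × 103.0 K = 0.0473 mm.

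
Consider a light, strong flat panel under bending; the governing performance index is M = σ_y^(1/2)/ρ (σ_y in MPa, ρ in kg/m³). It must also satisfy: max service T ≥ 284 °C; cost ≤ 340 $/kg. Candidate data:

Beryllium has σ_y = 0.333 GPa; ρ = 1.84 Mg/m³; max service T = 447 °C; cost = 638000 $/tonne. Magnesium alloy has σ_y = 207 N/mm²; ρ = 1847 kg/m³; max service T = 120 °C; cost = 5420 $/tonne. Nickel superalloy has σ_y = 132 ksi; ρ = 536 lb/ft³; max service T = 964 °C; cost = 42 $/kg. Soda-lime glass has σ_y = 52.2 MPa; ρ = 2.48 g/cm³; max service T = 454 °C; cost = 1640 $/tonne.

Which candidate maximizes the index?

nickel superalloy

Screen on constraints: max service T ≥ 284 °C; cost ≤ 340 $/kg. Survivors: nickel superalloy, soda-lime glass.
Putting every candidate on a common basis:
  nickel superalloy: σ_y = 910.1 MPa, ρ = 8586 kg/m³
  soda-lime glass: σ_y = 52.20 MPa, ρ = 2480 kg/m³
  nickel superalloy: M = 3.51×10⁻³
  soda-lime glass: M = 2.91×10⁻³
The maximum is for nickel superalloy.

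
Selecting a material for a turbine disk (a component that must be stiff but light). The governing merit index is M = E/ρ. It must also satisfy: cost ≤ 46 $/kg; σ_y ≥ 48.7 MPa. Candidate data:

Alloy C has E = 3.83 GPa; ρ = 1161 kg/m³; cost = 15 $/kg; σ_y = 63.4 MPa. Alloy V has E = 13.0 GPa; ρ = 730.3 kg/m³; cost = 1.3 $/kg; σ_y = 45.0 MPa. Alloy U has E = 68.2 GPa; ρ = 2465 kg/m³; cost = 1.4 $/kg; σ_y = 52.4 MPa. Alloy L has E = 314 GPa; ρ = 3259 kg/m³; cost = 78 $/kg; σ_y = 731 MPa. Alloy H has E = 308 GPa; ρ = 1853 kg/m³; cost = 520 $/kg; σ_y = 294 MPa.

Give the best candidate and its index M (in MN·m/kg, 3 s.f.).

Screen on constraints: cost ≤ 46 $/kg; σ_y ≥ 48.7 MPa. Survivors: alloy C, alloy U.
Computing M directly (units already consistent):
  alloy U: M = 27.7 MN·m/kg
  alloy C: M = 3.30 MN·m/kg
Alloy U has the largest M.

alloy U, M = 27.7 MN·m/kg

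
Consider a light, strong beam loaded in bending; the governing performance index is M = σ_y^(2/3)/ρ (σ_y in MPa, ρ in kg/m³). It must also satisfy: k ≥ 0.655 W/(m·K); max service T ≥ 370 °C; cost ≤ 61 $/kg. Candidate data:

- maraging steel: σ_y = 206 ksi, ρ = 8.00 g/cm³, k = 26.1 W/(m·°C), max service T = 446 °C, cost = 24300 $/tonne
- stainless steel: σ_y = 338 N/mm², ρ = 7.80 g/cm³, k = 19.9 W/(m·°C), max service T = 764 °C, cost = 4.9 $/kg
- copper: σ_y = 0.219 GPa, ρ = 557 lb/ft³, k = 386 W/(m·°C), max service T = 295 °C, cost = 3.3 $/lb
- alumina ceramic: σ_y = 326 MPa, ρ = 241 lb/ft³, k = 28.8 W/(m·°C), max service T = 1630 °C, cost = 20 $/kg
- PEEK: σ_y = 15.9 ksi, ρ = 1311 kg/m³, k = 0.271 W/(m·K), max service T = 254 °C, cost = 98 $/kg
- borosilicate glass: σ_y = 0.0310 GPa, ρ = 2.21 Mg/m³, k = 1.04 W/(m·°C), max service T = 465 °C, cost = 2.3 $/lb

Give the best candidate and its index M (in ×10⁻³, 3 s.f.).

Screen on constraints: k ≥ 0.655 W/(m·K); max service T ≥ 370 °C; cost ≤ 61 $/kg. Survivors: maraging steel, stainless steel, alumina ceramic, borosilicate glass.
Putting every candidate on a common basis:
  maraging steel: σ_y = 1420 MPa, ρ = 8000 kg/m³
  stainless steel: σ_y = 338.0 MPa, ρ = 7800 kg/m³
  alumina ceramic: σ_y = 326.0 MPa, ρ = 3860 kg/m³
  borosilicate glass: σ_y = 31.00 MPa, ρ = 2210 kg/m³
  maraging steel: M = 15.8×10⁻³
  alumina ceramic: M = 12.3×10⁻³
  stainless steel: M = 6.22×10⁻³
  borosilicate glass: M = 4.47×10⁻³
Highest index: maraging steel.

maraging steel, M = 15.8×10⁻³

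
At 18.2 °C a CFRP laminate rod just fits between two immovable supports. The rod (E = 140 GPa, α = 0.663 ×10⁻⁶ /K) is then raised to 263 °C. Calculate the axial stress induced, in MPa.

ΔT = 244.8 K. Constrained thermal stress σ = E·α·ΔT = 140.0×10³ MPa × 0.663×10⁻⁶ × 244.8 = 22.7 MPa (compressive).

22.7 MPa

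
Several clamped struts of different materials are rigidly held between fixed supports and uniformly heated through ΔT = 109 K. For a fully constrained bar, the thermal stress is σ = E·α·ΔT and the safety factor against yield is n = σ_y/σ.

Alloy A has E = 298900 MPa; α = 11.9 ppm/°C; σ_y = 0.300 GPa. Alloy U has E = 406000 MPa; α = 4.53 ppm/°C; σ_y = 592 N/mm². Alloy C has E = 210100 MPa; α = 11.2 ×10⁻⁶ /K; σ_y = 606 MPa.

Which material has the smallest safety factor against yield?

With everything in SI (GPa, ×10⁻⁶/K, MPa):
  alloy A: E = 298.9, α = 11.9, σ_y = 300.0 → σ = 388 MPa, n = 0.774
  alloy U: E = 406.0, α = 4.53, σ_y = 592.0 → σ = 200 MPa, n = 2.95
  alloy C: E = 210.1, α = 11.2, σ_y = 606.0 → σ = 256 MPa, n = 2.36
Smallest n: alloy A with n = 0.774.

alloy A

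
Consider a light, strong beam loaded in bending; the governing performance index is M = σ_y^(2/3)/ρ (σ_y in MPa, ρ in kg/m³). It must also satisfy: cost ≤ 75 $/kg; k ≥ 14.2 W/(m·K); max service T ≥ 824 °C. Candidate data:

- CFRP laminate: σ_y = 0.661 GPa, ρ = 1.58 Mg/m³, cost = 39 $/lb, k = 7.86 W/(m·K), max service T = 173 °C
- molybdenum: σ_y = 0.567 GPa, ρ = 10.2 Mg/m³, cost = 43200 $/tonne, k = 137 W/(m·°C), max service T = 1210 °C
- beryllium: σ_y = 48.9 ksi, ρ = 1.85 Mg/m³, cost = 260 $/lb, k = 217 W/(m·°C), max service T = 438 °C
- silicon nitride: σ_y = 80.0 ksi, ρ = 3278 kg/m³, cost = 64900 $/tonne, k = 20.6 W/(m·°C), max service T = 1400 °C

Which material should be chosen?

Screen on constraints: cost ≤ 75 $/kg; k ≥ 14.2 W/(m·K); max service T ≥ 824 °C. Survivors: molybdenum, silicon nitride.
In SI units:
  molybdenum: σ_y = 567.0 MPa, ρ = 10200 kg/m³
  silicon nitride: σ_y = 551.6 MPa, ρ = 3278 kg/m³
  silicon nitride: M = 20.5×10⁻³
  molybdenum: M = 6.72×10⁻³
The maximum is for silicon nitride.

silicon nitride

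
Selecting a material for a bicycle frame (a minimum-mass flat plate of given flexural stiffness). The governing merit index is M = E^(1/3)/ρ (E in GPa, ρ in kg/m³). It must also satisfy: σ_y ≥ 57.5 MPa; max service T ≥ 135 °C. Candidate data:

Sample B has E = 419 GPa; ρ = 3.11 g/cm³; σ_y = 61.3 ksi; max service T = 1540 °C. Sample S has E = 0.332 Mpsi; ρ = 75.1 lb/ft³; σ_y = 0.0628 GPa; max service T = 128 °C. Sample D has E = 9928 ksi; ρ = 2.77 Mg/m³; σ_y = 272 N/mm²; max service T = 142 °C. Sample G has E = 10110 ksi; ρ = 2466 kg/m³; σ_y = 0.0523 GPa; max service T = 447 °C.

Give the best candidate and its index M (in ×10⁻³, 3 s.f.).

Screen on constraints: σ_y ≥ 57.5 MPa; max service T ≥ 135 °C. Survivors: sample B, sample D.
After converting to SI:
  sample B: E = 419.0 GPa, ρ = 3110 kg/m³
  sample D: E = 68.45 GPa, ρ = 2770 kg/m³
  sample B: M = 2.41×10⁻³
  sample D: M = 1.48×10⁻³
Sample B has the largest M.

sample B, M = 2.41×10⁻³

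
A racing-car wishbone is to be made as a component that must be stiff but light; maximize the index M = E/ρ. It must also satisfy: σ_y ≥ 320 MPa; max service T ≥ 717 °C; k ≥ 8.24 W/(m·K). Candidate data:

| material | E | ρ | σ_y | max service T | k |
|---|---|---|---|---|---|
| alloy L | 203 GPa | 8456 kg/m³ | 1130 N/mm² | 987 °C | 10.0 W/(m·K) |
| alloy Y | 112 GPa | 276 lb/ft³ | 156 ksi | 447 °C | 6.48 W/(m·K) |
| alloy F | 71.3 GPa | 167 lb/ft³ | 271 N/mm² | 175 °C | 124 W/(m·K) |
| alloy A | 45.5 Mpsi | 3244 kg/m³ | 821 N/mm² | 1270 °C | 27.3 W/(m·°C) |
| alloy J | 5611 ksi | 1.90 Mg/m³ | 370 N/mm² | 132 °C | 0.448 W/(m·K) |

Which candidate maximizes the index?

Screen on constraints: σ_y ≥ 320 MPa; max service T ≥ 717 °C; k ≥ 8.24 W/(m·K). Survivors: alloy L, alloy A.
In SI units:
  alloy L: E = 203.0 GPa, ρ = 8456 kg/m³
  alloy A: E = 313.7 GPa, ρ = 3244 kg/m³
  alloy A: M = 96.7 MN·m/kg
  alloy L: M = 24.0 MN·m/kg
Alloy A ranks first.

alloy A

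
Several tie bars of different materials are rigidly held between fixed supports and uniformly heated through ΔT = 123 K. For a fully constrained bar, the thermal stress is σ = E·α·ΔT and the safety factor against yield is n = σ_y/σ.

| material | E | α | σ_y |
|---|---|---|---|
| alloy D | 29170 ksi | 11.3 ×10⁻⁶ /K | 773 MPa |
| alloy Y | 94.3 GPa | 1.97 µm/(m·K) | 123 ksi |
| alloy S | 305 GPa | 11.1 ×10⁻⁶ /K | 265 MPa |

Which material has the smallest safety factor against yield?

In consistent units (E in GPa, α in ×10⁻⁶/K, σ_y in MPa):
  alloy D: E = 201.1, α = 11.3, σ_y = 773.0 → σ = 280 MPa, n = 2.77
  alloy Y: E = 94.30, α = 1.97, σ_y = 848.1 → σ = 22.8 MPa, n = 37.1
  alloy S: E = 305.0, α = 11.1, σ_y = 265.0 → σ = 416 MPa, n = 0.636
Smallest n: alloy S with n = 0.636.

alloy S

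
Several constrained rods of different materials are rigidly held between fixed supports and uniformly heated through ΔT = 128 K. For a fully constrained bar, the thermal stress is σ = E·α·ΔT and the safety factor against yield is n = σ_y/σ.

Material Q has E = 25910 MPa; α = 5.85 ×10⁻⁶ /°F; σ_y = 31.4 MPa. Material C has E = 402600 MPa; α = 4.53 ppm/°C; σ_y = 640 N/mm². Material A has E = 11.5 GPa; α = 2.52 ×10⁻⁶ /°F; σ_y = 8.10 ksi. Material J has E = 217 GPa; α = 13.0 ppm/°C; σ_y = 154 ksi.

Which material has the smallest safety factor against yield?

In consistent units (E in GPa, α in ×10⁻⁶/K, σ_y in MPa):
  material Q: E = 25.91, α = 10.5, σ_y = 31.40 → σ = 34.9 MPa, n = 0.899
  material C: E = 402.6, α = 4.53, σ_y = 640.0 → σ = 233 MPa, n = 2.74
  material A: E = 11.50, α = 4.54, σ_y = 55.85 → σ = 6.68 MPa, n = 8.36
  material J: E = 217.0, α = 13.0, σ_y = 1062 → σ = 361 MPa, n = 2.94
Material Q has the lowest safety factor, n = 0.899.

material Q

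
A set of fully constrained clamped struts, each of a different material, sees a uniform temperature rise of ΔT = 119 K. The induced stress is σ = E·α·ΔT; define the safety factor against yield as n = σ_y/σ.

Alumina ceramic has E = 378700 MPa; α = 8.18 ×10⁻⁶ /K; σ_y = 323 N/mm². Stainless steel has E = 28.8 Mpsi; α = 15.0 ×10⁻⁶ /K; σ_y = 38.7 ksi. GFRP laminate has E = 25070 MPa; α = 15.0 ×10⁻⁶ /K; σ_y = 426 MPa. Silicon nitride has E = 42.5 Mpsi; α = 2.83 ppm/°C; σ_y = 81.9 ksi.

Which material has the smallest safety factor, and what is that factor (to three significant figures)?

With everything in SI (GPa, ×10⁻⁶/K, MPa):
  alumina ceramic: E = 378.7, α = 8.18, σ_y = 323.0 → σ = 369 MPa, n = 0.876
  stainless steel: E = 198.6, α = 15.0, σ_y = 266.8 → σ = 354 MPa, n = 0.753
  GFRP laminate: E = 25.07, α = 15.0, σ_y = 426.0 → σ = 44.7 MPa, n = 9.52
  silicon nitride: E = 293.0, α = 2.83, σ_y = 564.7 → σ = 98.7 MPa, n = 5.72
Smallest n: stainless steel with n = 0.753.

stainless steel, n = 0.753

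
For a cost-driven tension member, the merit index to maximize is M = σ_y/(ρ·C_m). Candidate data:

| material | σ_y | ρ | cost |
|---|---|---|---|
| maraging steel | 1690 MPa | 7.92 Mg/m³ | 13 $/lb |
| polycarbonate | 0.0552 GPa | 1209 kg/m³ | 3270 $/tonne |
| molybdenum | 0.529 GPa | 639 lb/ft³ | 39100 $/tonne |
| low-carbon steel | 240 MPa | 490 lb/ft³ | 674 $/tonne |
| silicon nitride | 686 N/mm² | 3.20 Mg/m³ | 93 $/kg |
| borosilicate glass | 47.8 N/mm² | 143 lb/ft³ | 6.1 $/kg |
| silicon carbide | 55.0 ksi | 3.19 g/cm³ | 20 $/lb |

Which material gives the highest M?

low-carbon steel

Convert each candidate to consistent units, then evaluate M:
  maraging steel: σ_y = 1690 MPa, ρ = 7920 kg/m³, cost = 28.66 $/kg
  polycarbonate: σ_y = 55.20 MPa, ρ = 1209 kg/m³, cost = 3.270 $/kg
  molybdenum: σ_y = 529.0 MPa, ρ = 10240 kg/m³, cost = 39.10 $/kg
  low-carbon steel: σ_y = 240.0 MPa, ρ = 7849 kg/m³, cost = 0.6740 $/kg
  silicon nitride: σ_y = 686.0 MPa, ρ = 3200 kg/m³, cost = 93.00 $/kg
  borosilicate glass: σ_y = 47.80 MPa, ρ = 2291 kg/m³, cost = 6.100 $/kg
  silicon carbide: σ_y = 379.2 MPa, ρ = 3190 kg/m³, cost = 44.09 $/kg
  low-carbon steel: M = 45.4 kN·m per $
  polycarbonate: M = 14.0 kN·m per $
  maraging steel: M = 7.45 kN·m per $
  borosilicate glass: M = 3.42 kN·m per $
  silicon carbide: M = 2.70 kN·m per $
  silicon nitride: M = 2.31 kN·m per $
  molybdenum: M = 1.32 kN·m per $
The maximum is for low-carbon steel.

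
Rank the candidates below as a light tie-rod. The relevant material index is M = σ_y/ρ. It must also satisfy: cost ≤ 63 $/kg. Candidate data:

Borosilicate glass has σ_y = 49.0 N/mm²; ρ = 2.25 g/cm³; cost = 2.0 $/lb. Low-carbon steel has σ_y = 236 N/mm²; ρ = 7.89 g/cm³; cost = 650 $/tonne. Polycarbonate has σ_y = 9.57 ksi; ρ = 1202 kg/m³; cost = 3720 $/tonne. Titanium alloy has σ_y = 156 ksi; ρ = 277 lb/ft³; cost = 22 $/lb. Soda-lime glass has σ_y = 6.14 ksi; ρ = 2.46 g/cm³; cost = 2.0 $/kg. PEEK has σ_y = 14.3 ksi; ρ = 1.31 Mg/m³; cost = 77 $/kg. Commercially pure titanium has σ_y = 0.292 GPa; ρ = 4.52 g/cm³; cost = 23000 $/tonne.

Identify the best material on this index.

Screen on constraints: cost ≤ 63 $/kg. Survivors: borosilicate glass, low-carbon steel, polycarbonate, titanium alloy, soda-lime glass, commercially pure titanium.
Convert each candidate to consistent units, then evaluate M:
  borosilicate glass: σ_y = 49.00 MPa, ρ = 2250 kg/m³
  low-carbon steel: σ_y = 236.0 MPa, ρ = 7890 kg/m³
  polycarbonate: σ_y = 65.98 MPa, ρ = 1202 kg/m³
  titanium alloy: σ_y = 1076 MPa, ρ = 4437 kg/m³
  soda-lime glass: σ_y = 42.33 MPa, ρ = 2460 kg/m³
  commercially pure titanium: σ_y = 292.0 MPa, ρ = 4520 kg/m³
  titanium alloy: M = 242 kN·m/kg
  commercially pure titanium: M = 64.6 kN·m/kg
  polycarbonate: M = 54.9 kN·m/kg
  low-carbon steel: M = 29.9 kN·m/kg
  borosilicate glass: M = 21.8 kN·m/kg
  soda-lime glass: M = 17.2 kN·m/kg
The maximum is for titanium alloy.

titanium alloy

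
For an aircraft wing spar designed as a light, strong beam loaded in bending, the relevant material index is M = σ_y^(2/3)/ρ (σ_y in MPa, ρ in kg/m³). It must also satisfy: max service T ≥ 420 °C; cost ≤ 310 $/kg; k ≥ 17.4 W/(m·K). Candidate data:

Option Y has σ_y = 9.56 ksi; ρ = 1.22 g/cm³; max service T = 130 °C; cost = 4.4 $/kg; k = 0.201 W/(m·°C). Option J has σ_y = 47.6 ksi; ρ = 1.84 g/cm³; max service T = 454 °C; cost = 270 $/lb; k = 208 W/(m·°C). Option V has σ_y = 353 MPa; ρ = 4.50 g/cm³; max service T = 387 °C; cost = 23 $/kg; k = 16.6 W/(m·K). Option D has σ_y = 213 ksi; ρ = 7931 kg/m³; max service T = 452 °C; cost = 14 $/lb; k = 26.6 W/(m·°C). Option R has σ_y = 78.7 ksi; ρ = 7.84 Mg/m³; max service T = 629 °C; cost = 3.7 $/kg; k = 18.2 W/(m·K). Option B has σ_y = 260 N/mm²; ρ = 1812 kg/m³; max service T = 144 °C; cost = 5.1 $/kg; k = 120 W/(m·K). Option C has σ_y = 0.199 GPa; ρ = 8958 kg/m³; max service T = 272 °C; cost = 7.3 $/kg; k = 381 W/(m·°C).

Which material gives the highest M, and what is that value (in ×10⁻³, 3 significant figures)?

option D, M = 16.3×10⁻³

Screen on constraints: max service T ≥ 420 °C; cost ≤ 310 $/kg; k ≥ 17.4 W/(m·K). Survivors: option D, option R.
In SI units:
  option D: σ_y = 1469 MPa, ρ = 7931 kg/m³
  option R: σ_y = 542.6 MPa, ρ = 7840 kg/m³
  option D: M = 16.3×10⁻³
  option R: M = 8.49×10⁻³
Option D has the largest M.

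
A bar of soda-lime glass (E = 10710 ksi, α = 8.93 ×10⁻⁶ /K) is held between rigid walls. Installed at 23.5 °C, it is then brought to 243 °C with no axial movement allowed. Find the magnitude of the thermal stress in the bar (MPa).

145 MPa

E = 10710 ksi = 73.84 GPa.
ΔT = 219.5 K. Constrained thermal stress σ = E·α·ΔT = 73.84×10³ MPa × 8.93×10⁻⁶ × 219.5 = 145 MPa (compressive).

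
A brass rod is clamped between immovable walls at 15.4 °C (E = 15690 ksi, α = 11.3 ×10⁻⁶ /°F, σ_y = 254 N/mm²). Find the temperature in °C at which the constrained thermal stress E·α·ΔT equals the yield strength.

E = 15690 ksi = 108.2 GPa.
α = 11.3×10⁻⁶/°F × 9/5 = 20.3×10⁻⁶/K.
σ_y = 254 N/mm² = 254.0 MPa.
E·α·ΔT = 254.0 MPa ⇒ ΔT = 254.0 / (108.2×10³ × 20.3×10⁻⁶) = 115.4 K.
T = 15.4 + 115.4 = 130.8 °C.

131 °C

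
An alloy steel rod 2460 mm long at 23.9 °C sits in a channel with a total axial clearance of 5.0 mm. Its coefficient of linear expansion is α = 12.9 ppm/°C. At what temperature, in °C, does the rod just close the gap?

α·L₀·ΔT = 5.0 mm ⇒ ΔT = 5.0 / (12.9×10⁻⁶ × 2460.0) = 157.6 K.
T = 23.9 + 157.6 = 181.5 °C.

181 °C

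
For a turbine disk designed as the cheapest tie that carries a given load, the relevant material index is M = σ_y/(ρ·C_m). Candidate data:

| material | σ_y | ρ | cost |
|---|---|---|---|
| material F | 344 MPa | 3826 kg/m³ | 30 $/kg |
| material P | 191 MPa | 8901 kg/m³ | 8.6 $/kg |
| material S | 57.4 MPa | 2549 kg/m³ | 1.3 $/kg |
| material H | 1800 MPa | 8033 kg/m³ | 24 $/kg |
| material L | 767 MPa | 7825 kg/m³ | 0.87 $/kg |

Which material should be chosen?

Per-candidate index values:
  material L: M = 113 kN·m per $
  material S: M = 17.3 kN·m per $
  material H: M = 9.34 kN·m per $
  material F: M = 3.00 kN·m per $
  material P: M = 2.50 kN·m per $
Material L has the largest M.

material L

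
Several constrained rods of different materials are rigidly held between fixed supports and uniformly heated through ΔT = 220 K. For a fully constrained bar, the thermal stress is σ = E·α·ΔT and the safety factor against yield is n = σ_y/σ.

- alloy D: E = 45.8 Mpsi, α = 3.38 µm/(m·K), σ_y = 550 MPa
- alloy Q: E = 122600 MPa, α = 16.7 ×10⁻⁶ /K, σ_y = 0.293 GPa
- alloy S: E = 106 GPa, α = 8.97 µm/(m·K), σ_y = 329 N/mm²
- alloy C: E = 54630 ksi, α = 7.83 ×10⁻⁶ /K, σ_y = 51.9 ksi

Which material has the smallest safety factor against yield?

Converting E to GPa, α to ×10⁻⁶/K, σ_y to MPa, then σ and n for each:
  alloy D: E = 315.8, α = 3.38, σ_y = 550.0 → σ = 235 MPa, n = 2.34
  alloy Q: E = 122.6, α = 16.7, σ_y = 293.0 → σ = 450 MPa, n = 0.650
  alloy S: E = 106.0, α = 8.97, σ_y = 329.0 → σ = 209 MPa, n = 1.57
  alloy C: E = 376.7, α = 7.83, σ_y = 357.8 → σ = 649 MPa, n = 0.552
The minimum is alloy C at n = 0.552.

alloy C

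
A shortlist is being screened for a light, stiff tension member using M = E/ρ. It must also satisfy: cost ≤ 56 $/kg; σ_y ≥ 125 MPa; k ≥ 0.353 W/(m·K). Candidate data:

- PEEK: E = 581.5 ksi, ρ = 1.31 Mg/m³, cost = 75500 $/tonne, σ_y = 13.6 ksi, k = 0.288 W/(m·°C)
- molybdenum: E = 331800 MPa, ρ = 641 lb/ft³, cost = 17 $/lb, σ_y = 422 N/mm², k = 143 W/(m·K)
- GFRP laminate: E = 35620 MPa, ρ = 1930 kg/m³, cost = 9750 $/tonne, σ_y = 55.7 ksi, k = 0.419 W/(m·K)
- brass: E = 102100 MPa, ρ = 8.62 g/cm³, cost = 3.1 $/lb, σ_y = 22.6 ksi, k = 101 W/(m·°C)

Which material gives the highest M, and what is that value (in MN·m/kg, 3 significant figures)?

Screen on constraints: cost ≤ 56 $/kg; σ_y ≥ 125 MPa; k ≥ 0.353 W/(m·K). Survivors: molybdenum, GFRP laminate, brass.
Convert each candidate to consistent units, then evaluate M:
  molybdenum: E = 331.8 GPa, ρ = 10270 kg/m³
  GFRP laminate: E = 35.62 GPa, ρ = 1930 kg/m³
  brass: E = 102.1 GPa, ρ = 8620 kg/m³
  molybdenum: M = 32.3 MN·m/kg
  GFRP laminate: M = 18.5 MN·m/kg
  brass: M = 11.8 MN·m/kg
The maximum is for molybdenum.

molybdenum, M = 32.3 MN·m/kg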